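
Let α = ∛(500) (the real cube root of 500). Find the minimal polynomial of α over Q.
m_α(x) = x^3 - 500

α satisfies α^3 = 500, so x^3 - 500 annihilates α. By the rational root test, a rational root p/q (in lowest terms) of x^3 - 500 would satisfy p^3 = 500 q^3, forcing q = 1 and p^3 = 500; but 500 is not a perfect cube, contradiction. A monic cubic over Q with no rational root is irreducible (any nontrivial factorization would include a linear factor). Hence x^3 - 500 is the minimal polynomial of α, and in particular [Q(α):Q] = 3.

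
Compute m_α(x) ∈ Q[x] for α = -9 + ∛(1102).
m_α(x) = x^3 + 27x^2 + 243x - 373

Set β = α + 9 = ∛(1102), so β^3 = 1102. Then (α + 9)^3 - 1102 = 0, i.e. α is a root of g(x) = (x + 9)^3 - 1102 = x^3 + 27x^2 + 243x - 373. Since g(x) = h(x + 9) where h(x) = x^3 - 1102, and h is irreducible over Q (because 1102 is not a perfect cube, so h has no rational root, and a monic cubic with no rational root is irreducible), g is also irreducible (irreducibility is preserved under the substitution x → x + 9). Hence m_α(x) = x^3 + 27x^2 + 243x - 373.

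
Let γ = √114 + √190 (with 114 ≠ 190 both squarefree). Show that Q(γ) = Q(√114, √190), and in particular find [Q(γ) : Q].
[Q(γ) : Q] = 4 (equivalently, Q(γ) = Q(√114, √190))

Obviously Q(γ) ⊆ Q(√114, √190), and [Q(√114, √190):Q] = 4 (since 114, 190 are distinct squarefree integers > 1 with 21660 not a perfect square). To show equality we compute the minimal polynomial of γ. From γ = √114 + √190: γ^2 = 114 + 2√(21660) + 190 = 304 + 2√(21660), so γ^2 - 304 = 2√(21660); squaring, (γ^2 - 304)^2 = 4·21660, i.e. γ^4 - 608γ^2 + 92416 - 86640 = 0, i.e. γ^4 - 608γ^2 + 5776 = 0. So γ is a root of x^4 - 608x^2 + 5776. This polynomial is irreducible over Q: it has no rational root (each ±√114 ± √190 is irrational), and any factorization into two quadratics over Q would force √(21660) ∈ Q (pairing opposite roots) or √114, √190 ∈ Q (other pairings), all impossible. Hence [Q(γ):Q] = 4 = [Q(√114, √190):Q], so Q(γ) = Q(√114, √190).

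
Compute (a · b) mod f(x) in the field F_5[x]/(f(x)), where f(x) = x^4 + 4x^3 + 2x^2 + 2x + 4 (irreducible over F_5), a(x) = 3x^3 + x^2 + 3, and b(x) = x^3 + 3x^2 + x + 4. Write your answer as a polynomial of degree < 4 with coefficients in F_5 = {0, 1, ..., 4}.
a · b ≡ 2x^3 + 4x^2 (mod f(x))

Multiply in F_5[x]: a(x)·b(x) = (3x^3 + x^2 + 3)·(x^3 + 3x^2 + x + 4) = 3x^6 + x^4 + x^3 + 3x^2 + 3x + 2. This has degree ≥ 4, so divide by f(x) over F_5: 3x^6 + x^4 + x^3 + 3x^2 + 3x + 2 = (3x^2 + 3x + 3)·(x^4 + 4x^3 + 2x^2 + 2x + 4) + (2x^3 + 4x^2). Hence a·b ≡ 2x^3 + 4x^2 (mod f). (F_5[x]/(f) is a field with 5^4 = 625 elements since f is irreducible of degree 4.)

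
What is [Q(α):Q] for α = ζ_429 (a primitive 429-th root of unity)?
[Q(α):Q] = 240

The minimal polynomial of ζ_429 over Q is the 429-th cyclotomic polynomial Φ_429(x), which is irreducible over Q and has degree φ(429) = 240. Hence [Q(α):Q] = φ(429) = 240.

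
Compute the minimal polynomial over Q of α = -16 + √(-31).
m_α(x) = x^2 + 32x + 287

From α + 16 = √(-31), squaring gives (α + 16)^2 = -31, i.e. α^2 + 32α + 256 = -31, so α^2 + 32α + 287 = 0. The discriminant of x^2 + 32x + 287 is (32)^2 - 4·(287) = 1024 - 1148 = -124, and 4·(-31) is not a perfect square in Q since -31 is squarefree and ≠ 1. Hence x^2 + 32x + 287 is irreducible over Q and is the minimal polynomial of α.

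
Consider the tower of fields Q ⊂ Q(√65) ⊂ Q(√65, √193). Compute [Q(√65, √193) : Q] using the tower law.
[Q(√65, √193) : Q] = 4

[Q(√65):Q] = 2 (min poly x^2 - 65, irreducible since 65 is squarefree > 1). For the top step, suppose √193 ∈ Q(√65), say √193 = c + d√65 with c, d ∈ Q. Squaring: 193 = c^2 + 65d^2 + 2cd√65. Since √65 ∉ Q this forces 2cd = 0. If d = 0 then √193 = c ∈ Q, contradicting 193 squarefree > 1. If c = 0 then 193 = 65d^2, so 65·193 = (65d)^2 is a perfect square in Q — but 65·193 = 12545 is not a perfect square (since 65 and 193 are distinct squarefree integers). Contradiction. Hence √193 ∉ Q(√65), so x^2 - 193 stays irreducible over Q(√65) and [Q(√65, √193) : Q(√65)] = 2. By the tower law, [Q(√65, √193) : Q] = 2 · 2 = 4.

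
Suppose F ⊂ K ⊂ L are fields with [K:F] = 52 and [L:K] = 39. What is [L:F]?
[L:F] = 2028

The tower law says that for any tower of field extensions F ⊂ K ⊂ L with finite degrees, [L:F] = [L:K] · [K:F]. Here this gives [L:F] = 39 · 52 = 2028.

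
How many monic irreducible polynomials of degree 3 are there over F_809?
There are 176491440 monic irreducible polynomials of degree 3 over F_809

Each element of F_{809^3} that lies in no proper subfield is a root of exactly one monic irreducible of degree 3 over F_809, and each such polynomial has 3 distinct roots in F_{809^3}. By Möbius inversion the count is N_809(3) = (1/3) Σ_{d|3} μ(3/d) · 809^d = (1/3)(μ(3)·809^1 + μ(1)·809^3) = 529474320/3 = 176491440.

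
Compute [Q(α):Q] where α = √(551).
[Q(α):Q] = 2

[Q(α):Q] equals the degree of the minimal polynomial of α. Here α^2 = 551 and x^2 - 551 is irreducible (d = 551 is squarefree, ≠ 1, hence not a square), so deg(m_α) = 2. Thus [Q(α):Q] = 2.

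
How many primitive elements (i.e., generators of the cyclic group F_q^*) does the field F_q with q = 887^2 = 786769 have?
There are φ(786768) = 254592 primitive elements

F_q^* is cyclic of order q - 1 = 786768. A cyclic group of order m has exactly φ(m) generators. Here m = 786768 = 2^4 · 3 · 37 · 443, so the number of primitive elements is φ(786768) = 254592.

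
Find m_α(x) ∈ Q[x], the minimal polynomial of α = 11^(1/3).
m_α(x) = x^3 - 11

α satisfies α^3 = 11, so x^3 - 11 annihilates α. By the rational root test, a rational root p/q (in lowest terms) of x^3 - 11 would satisfy p^3 = 11 q^3, forcing q = 1 and p^3 = 11; but 11 is not a perfect cube, contradiction. A monic cubic over Q with no rational root is irreducible (any nontrivial factorization would include a linear factor). Hence x^3 - 11 is the minimal polynomial of α, and in particular [Q(α):Q] = 3.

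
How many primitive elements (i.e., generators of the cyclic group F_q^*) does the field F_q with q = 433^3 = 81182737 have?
There are φ(81182736) = 26313984 primitive elements

F_q^* is cyclic of order q - 1 = 81182736. A cyclic group of order m has exactly φ(m) generators. Here m = 81182736 = 2^4 · 3^4 · 37 · 1693, so the number of primitive elements is φ(81182736) = 26313984.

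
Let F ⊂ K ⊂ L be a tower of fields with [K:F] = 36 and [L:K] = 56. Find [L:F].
[L:F] = 2016

The tower law says that for any tower of field extensions F ⊂ K ⊂ L with finite degrees, [L:F] = [L:K] · [K:F]. Here this gives [L:F] = 56 · 36 = 2016.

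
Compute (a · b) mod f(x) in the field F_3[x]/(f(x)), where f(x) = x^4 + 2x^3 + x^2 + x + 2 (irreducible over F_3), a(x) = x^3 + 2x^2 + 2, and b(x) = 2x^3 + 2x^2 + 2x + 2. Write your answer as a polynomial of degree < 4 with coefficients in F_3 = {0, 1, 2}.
a · b ≡ 2x^2 + 1 (mod f(x))

Multiply in F_3[x]: a(x)·b(x) = (x^3 + 2x^2 + 2)·(2x^3 + 2x^2 + 2x + 2) = 2x^6 + x^3 + 2x^2 + x + 1. This has degree ≥ 4, so divide by f(x) over F_3: 2x^6 + x^3 + 2x^2 + x + 1 = (2x^2 + 2x)·(x^4 + 2x^3 + x^2 + x + 2) + (2x^2 + 1). Hence a·b ≡ 2x^2 + 1 (mod f). (F_3[x]/(f) is a field with 3^4 = 81 elements since f is irreducible of degree 4.)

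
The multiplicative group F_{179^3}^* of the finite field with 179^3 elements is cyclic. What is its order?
|F_{179^3}^*| = 5735338

F_{179^3} has 179^3 = 5735339 elements; its multiplicative group consists of all nonzero elements, so |F_{179^3}^*| = 5735339 - 1 = 5735338. (It is cyclic since any finite subgroup of the multiplicative group of a field is cyclic.)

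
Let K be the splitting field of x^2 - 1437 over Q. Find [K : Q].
[K : Q] = 2

f(x) = x^2 - 1437 factors as (x - √1437)(x + √1437). The splitting field is K = Q(√1437). Since 1437 is squarefree and > 1, it is not a perfect square, so x^2 - 1437 is irreducible over Q and [Q(√1437) : Q] = 2. Hence [K : Q] = 2.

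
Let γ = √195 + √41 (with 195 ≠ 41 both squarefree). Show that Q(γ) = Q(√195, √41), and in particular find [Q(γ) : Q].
[Q(γ) : Q] = 4 (equivalently, Q(γ) = Q(√195, √41))

Obviously Q(γ) ⊆ Q(√195, √41), and [Q(√195, √41):Q] = 4 (since 195, 41 are distinct squarefree integers > 1 with 7995 not a perfect square). To show equality we compute the minimal polynomial of γ. From γ = √195 + √41: γ^2 = 195 + 2√(7995) + 41 = 236 + 2√(7995), so γ^2 - 236 = 2√(7995); squaring, (γ^2 - 236)^2 = 4·7995, i.e. γ^4 - 472γ^2 + 55696 - 31980 = 0, i.e. γ^4 - 472γ^2 + 23716 = 0. So γ is a root of x^4 - 472x^2 + 23716. This polynomial is irreducible over Q: it has no rational root (each ±√195 ± √41 is irrational), and any factorization into two quadratics over Q would force √(7995) ∈ Q (pairing opposite roots) or √195, √41 ∈ Q (other pairings), all impossible. Hence [Q(γ):Q] = 4 = [Q(√195, √41):Q], so Q(γ) = Q(√195, √41).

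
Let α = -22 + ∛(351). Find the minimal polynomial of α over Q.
m_α(x) = x^3 + 66x^2 + 1452x + 10297

Set β = α + 22 = ∛(351), so β^3 = 351. Then (α + 22)^3 - 351 = 0, i.e. α is a root of g(x) = (x + 22)^3 - 351 = x^3 + 66x^2 + 1452x + 10297. Since g(x) = h(x + 22) where h(x) = x^3 - 351, and h is irreducible over Q (because 351 is not a perfect cube, so h has no rational root, and a monic cubic with no rational root is irreducible), g is also irreducible (irreducibility is preserved under the substitution x → x + 22). Hence m_α(x) = x^3 + 66x^2 + 1452x + 10297.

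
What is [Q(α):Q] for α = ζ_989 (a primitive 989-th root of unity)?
[Q(α):Q] = 924

The minimal polynomial of ζ_989 over Q is the 989-th cyclotomic polynomial Φ_989(x), which is irreducible over Q and has degree φ(989) = 924. Hence [Q(α):Q] = φ(989) = 924.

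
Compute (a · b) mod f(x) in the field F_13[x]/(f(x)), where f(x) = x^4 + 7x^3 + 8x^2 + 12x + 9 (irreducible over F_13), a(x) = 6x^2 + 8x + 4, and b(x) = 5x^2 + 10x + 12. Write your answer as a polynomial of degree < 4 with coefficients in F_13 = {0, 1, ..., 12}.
a · b ≡ 7x^3 + 10x^2 + 10x + 12 (mod f(x))

Multiply in F_13[x]: a(x)·b(x) = (6x^2 + 8x + 4)·(5x^2 + 10x + 12) = 4x^4 + 9x^3 + 3x^2 + 6x + 9. This has degree ≥ 4, so divide by f(x) over F_13: 4x^4 + 9x^3 + 3x^2 + 6x + 9 = (4)·(x^4 + 7x^3 + 8x^2 + 12x + 9) + (7x^3 + 10x^2 + 10x + 12). Hence a·b ≡ 7x^3 + 10x^2 + 10x + 12 (mod f). (F_13[x]/(f) is a field with 13^4 = 28561 elements since f is irreducible of degree 4.)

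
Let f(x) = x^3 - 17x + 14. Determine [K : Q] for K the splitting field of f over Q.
[K : Q] = 6

By the rational root test, any rational root of the monic integer polynomial f(x) = x^3 - 17x + 14 must be an integer dividing the constant term 14, i.e. one of ±{1, 2, 7, 14}. Evaluating: f(1) = -2, f(-1) = 30, f(2) = -12, f(-2) = 40, f(7) = 238, f(-7) = -210, f(14) = 2520, f(-14) = -2492; none is 0, so f has no rational root and is therefore irreducible over Q (a cubic with no linear factor over a field is irreducible). For an irreducible cubic, the Galois group is A_3 or S_3 according as the discriminant disc(f) = -4a^3 - 27b^2 = -4·(-17)^3 - 27·(14)^2 = 14360 is or is not a square in Q. Here disc(f) = 14360 is not a perfect square in Q, so the Galois group of f over Q is not contained in A_3 and must be all of S_3. The splitting field has degree |S_3| = 6 over Q, so [K : Q] = 6.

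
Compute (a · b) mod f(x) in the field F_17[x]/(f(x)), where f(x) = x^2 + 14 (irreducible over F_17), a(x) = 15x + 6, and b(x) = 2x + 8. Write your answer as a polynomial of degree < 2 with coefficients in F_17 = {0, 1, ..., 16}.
a · b ≡ 13x + 2 (mod f(x))

Multiply in F_17[x]: a(x)·b(x) = (15x + 6)·(2x + 8) = 13x^2 + 13x + 14. This has degree ≥ 2, so divide by f(x) over F_17: 13x^2 + 13x + 14 = (13)·(x^2 + 14) + (13x + 2). Hence a·b ≡ 13x + 2 (mod f). (F_17[x]/(f) is a field with 17^2 = 289 elements since f is irreducible of degree 2.)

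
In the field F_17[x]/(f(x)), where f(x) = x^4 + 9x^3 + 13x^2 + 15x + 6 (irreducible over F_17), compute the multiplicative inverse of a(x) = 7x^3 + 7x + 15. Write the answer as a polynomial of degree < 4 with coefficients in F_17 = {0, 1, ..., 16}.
a(x)^(-1) ≡ 8x^3 + 9x^2 + 16x + 15 (mod f(x))

Since f is irreducible over F_17, F_17[x]/(f) is a field and a(x) ≠ 0 has an inverse. Apply the extended Euclidean algorithm to f(x) and a(x) in F_17[x]: f(x) = (5x + 11)·a(x) + (12x^2 + 16x + 11);  a(x) = (2x + 3)·(12x^2 + 16x + 11) + (5x + 16);  (12x^2 + 16x + 11) = (16x + 3)·(5x + 16) + (14). The last nonzero remainder is the constant 14 = gcd(f, a) in F_17. Back-substituting through the division chain expresses 14 = s(x)·a(x) + t(x)·f(x) with s(x) ≡ 10x^3 + 7x^2 + 3x + 6 (mod f), so (10x^3 + 7x^2 + 3x + 6)·a(x) ≡ 14 (mod f). Multiplying by 14^(-1) ≡ 11 in F_17 gives a(x)^(-1) ≡ 11·(10x^3 + 7x^2 + 3x + 6) ≡ 8x^3 + 9x^2 + 16x + 15 (mod f). Check: (7x^3 + 7x + 15)·(8x^3 + 9x^2 + 16x + 15) = 5x^6 + 12x^5 + 15x^4 + 16x^3 + 9x^2 + 5x + 4 ≡ 1 (mod x^4 + 9x^3 + 13x^2 + 15x + 6).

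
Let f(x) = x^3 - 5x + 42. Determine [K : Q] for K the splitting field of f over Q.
[K : Q] = 6

By the rational root test, any rational root of the monic integer polynomial f(x) = x^3 - 5x + 42 must be an integer dividing the constant term 42, i.e. one of ±{1, 2, 3, 6, 7, 14, 21, 42}. Evaluating: f(1) = 38, f(-1) = 46, f(2) = 40, f(-2) = 44, f(3) = 54, f(-3) = 30, f(6) = 228, f(-6) = -144, f(7) = 350, f(-7) = -266, f(14) = 2716, f(-14) = -2632, f(21) = 9198, f(-21) = -9114, f(42) = 73920, f(-42) = -73836; none is 0, so f has no rational root and is therefore irreducible over Q (a cubic with no linear factor over a field is irreducible). For an irreducible cubic, the Galois group is A_3 or S_3 according as the discriminant disc(f) = -4a^3 - 27b^2 = -4·(-5)^3 - 27·(42)^2 = -47128 is or is not a square in Q. Here disc(f) = -47128 is not a perfect square in Q, so the Galois group of f over Q is not contained in A_3 and must be all of S_3. The splitting field has degree |S_3| = 6 over Q, so [K : Q] = 6.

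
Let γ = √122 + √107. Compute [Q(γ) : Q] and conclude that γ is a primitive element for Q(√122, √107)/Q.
[Q(γ) : Q] = 4 (equivalently, Q(γ) = Q(√122, √107))

Obviously Q(γ) ⊆ Q(√122, √107), and [Q(√122, √107):Q] = 4 (since 122, 107 are distinct squarefree integers > 1 with 13054 not a perfect square). To show equality we compute the minimal polynomial of γ. From γ = √122 + √107: γ^2 = 122 + 2√(13054) + 107 = 229 + 2√(13054), so γ^2 - 229 = 2√(13054); squaring, (γ^2 - 229)^2 = 4·13054, i.e. γ^4 - 458γ^2 + 52441 - 52216 = 0, i.e. γ^4 - 458γ^2 + 225 = 0. So γ is a root of x^4 - 458x^2 + 225. This polynomial is irreducible over Q: it has no rational root (each ±√122 ± √107 is irrational), and any factorization into two quadratics over Q would force √(13054) ∈ Q (pairing opposite roots) or √122, √107 ∈ Q (other pairings), all impossible. Hence [Q(γ):Q] = 4 = [Q(√122, √107):Q], so Q(γ) = Q(√122, √107).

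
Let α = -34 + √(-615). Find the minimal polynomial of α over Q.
m_α(x) = x^2 + 68x + 1771

From α + 34 = √(-615), squaring gives (α + 34)^2 = -615, i.e. α^2 + 68α + 1156 = -615, so α^2 + 68α + 1771 = 0. The discriminant of x^2 + 68x + 1771 is (68)^2 - 4·(1771) = 4624 - 7084 = -2460, and 4·(-615) is not a perfect square in Q since -615 is squarefree and ≠ 1. Hence x^2 + 68x + 1771 is irreducible over Q and is the minimal polynomial of α.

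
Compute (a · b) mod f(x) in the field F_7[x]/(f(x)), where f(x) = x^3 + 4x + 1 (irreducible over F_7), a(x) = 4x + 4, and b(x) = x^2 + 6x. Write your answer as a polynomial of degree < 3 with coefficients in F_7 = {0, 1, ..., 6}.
a · b ≡ x + 3 (mod f(x))

Multiply in F_7[x]: a(x)·b(x) = (4x + 4)·(x^2 + 6x) = 4x^3 + 3x. This has degree ≥ 3, so divide by f(x) over F_7: 4x^3 + 3x = (4)·(x^3 + 4x + 1) + (x + 3). Hence a·b ≡ x + 3 (mod f). (F_7[x]/(f) is a field with 7^3 = 343 elements since f is irreducible of degree 3.)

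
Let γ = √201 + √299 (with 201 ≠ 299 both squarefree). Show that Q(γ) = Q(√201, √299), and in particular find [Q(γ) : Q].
[Q(γ) : Q] = 4 (equivalently, Q(γ) = Q(√201, √299))

Obviously Q(γ) ⊆ Q(√201, √299), and [Q(√201, √299):Q] = 4 (since 201, 299 are distinct squarefree integers > 1 with 60099 not a perfect square). To show equality we compute the minimal polynomial of γ. From γ = √201 + √299: γ^2 = 201 + 2√(60099) + 299 = 500 + 2√(60099), so γ^2 - 500 = 2√(60099); squaring, (γ^2 - 500)^2 = 4·60099, i.e. γ^4 - 1000γ^2 + 250000 - 240396 = 0, i.e. γ^4 - 1000γ^2 + 9604 = 0. So γ is a root of x^4 - 1000x^2 + 9604. This polynomial is irreducible over Q: it has no rational root (each ±√201 ± √299 is irrational), and any factorization into two quadratics over Q would force √(60099) ∈ Q (pairing opposite roots) or √201, √299 ∈ Q (other pairings), all impossible. Hence [Q(γ):Q] = 4 = [Q(√201, √299):Q], so Q(γ) = Q(√201, √299).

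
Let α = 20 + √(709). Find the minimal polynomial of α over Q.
m_α(x) = x^2 - 40x - 309

From α - 20 = √(709), squaring gives (α - 20)^2 = 709, i.e. α^2 - 40α + 400 = 709, so α^2 - 40α - 309 = 0. The discriminant of x^2 - 40x - 309 is (-40)^2 - 4·(-309) = 1600 + 1236 = 2836, and 4·(709) is not a perfect square in Q since 709 is squarefree and ≠ 1. Hence x^2 - 40x - 309 is irreducible over Q and is the minimal polynomial of α.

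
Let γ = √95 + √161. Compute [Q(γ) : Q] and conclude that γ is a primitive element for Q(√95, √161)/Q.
[Q(γ) : Q] = 4 (equivalently, Q(γ) = Q(√95, √161))

Obviously Q(γ) ⊆ Q(√95, √161), and [Q(√95, √161):Q] = 4 (since 95, 161 are distinct squarefree integers > 1 with 15295 not a perfect square). To show equality we compute the minimal polynomial of γ. From γ = √95 + √161: γ^2 = 95 + 2√(15295) + 161 = 256 + 2√(15295), so γ^2 - 256 = 2√(15295); squaring, (γ^2 - 256)^2 = 4·15295, i.e. γ^4 - 512γ^2 + 65536 - 61180 = 0, i.e. γ^4 - 512γ^2 + 4356 = 0. So γ is a root of x^4 - 512x^2 + 4356. This polynomial is irreducible over Q: it has no rational root (each ±√95 ± √161 is irrational), and any factorization into two quadratics over Q would force √(15295) ∈ Q (pairing opposite roots) or √95, √161 ∈ Q (other pairings), all impossible. Hence [Q(γ):Q] = 4 = [Q(√95, √161):Q], so Q(γ) = Q(√95, √161).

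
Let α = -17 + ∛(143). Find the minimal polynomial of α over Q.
m_α(x) = x^3 + 51x^2 + 867x + 4770

Set β = α + 17 = ∛(143), so β^3 = 143. Then (α + 17)^3 - 143 = 0, i.e. α is a root of g(x) = (x + 17)^3 - 143 = x^3 + 51x^2 + 867x + 4770. Since g(x) = h(x + 17) where h(x) = x^3 - 143, and h is irreducible over Q (because 143 is not a perfect cube, so h has no rational root, and a monic cubic with no rational root is irreducible), g is also irreducible (irreducibility is preserved under the substitution x → x + 17). Hence m_α(x) = x^3 + 51x^2 + 867x + 4770.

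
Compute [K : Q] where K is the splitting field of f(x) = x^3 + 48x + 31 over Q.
[K : Q] = 6

By the rational root test, any rational root of the monic integer polynomial f(x) = x^3 + 48x + 31 must be an integer dividing the constant term 31, i.e. one of ±{1, 31}. Evaluating: f(1) = 80, f(-1) = -18, f(31) = 31310, f(-31) = -31248; none is 0, so f has no rational root and is therefore irreducible over Q (a cubic with no linear factor over a field is irreducible). For an irreducible cubic, the Galois group is A_3 or S_3 according as the discriminant disc(f) = -4a^3 - 27b^2 = -4·(48)^3 - 27·(31)^2 = -468315 is or is not a square in Q. Here disc(f) = -468315 is not a perfect square in Q, so the Galois group of f over Q is not contained in A_3 and must be all of S_3. The splitting field has degree |S_3| = 6 over Q, so [K : Q] = 6.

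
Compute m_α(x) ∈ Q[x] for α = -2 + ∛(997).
m_α(x) = x^3 + 6x^2 + 12x - 989

Set β = α + 2 = ∛(997), so β^3 = 997. Then (α + 2)^3 - 997 = 0, i.e. α is a root of g(x) = (x + 2)^3 - 997 = x^3 + 6x^2 + 12x - 989. Since g(x) = h(x + 2) where h(x) = x^3 - 997, and h is irreducible over Q (because 997 is not a perfect cube, so h has no rational root, and a monic cubic with no rational root is irreducible), g is also irreducible (irreducibility is preserved under the substitution x → x + 2). Hence m_α(x) = x^3 + 6x^2 + 12x - 989.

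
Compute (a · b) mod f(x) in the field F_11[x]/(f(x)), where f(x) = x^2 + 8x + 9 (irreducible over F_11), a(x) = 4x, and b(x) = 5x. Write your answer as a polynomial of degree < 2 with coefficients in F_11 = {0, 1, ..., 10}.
a · b ≡ 5x + 7 (mod f(x))

Multiply in F_11[x]: a(x)·b(x) = (4x)·(5x) = 9x^2. This has degree ≥ 2, so divide by f(x) over F_11: 9x^2 = (9)·(x^2 + 8x + 9) + (5x + 7). Hence a·b ≡ 5x + 7 (mod f). (F_11[x]/(f) is a field with 11^2 = 121 elements since f is irreducible of degree 2.)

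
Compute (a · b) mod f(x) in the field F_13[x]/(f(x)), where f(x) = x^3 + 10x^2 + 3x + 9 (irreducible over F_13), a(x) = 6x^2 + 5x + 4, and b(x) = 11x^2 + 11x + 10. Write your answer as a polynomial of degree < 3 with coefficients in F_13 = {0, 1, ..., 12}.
a · b ≡ 8x^2 + 12x + 3 (mod f(x))

Multiply in F_13[x]: a(x)·b(x) = (6x^2 + 5x + 4)·(11x^2 + 11x + 10) = x^4 + 4x^3 + 3x^2 + 3x + 1. This has degree ≥ 3, so divide by f(x) over F_13: x^4 + 4x^3 + 3x^2 + 3x + 1 = (x + 7)·(x^3 + 10x^2 + 3x + 9) + (8x^2 + 12x + 3). Hence a·b ≡ 8x^2 + 12x + 3 (mod f). (F_13[x]/(f) is a field with 13^3 = 2197 elements since f is irreducible of degree 3.)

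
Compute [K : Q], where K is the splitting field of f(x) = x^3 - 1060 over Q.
[K : Q] = 6

The roots of x^3 - 1060 are ∛1060, ω∛1060, ω^2∛1060 where ω = e^(2πi/3) is a primitive cube root of unity, so K = Q(∛1060, ω). Now [Q(∛1060):Q] = 3 (since 1060 is not a perfect cube, x^3 - 1060 is irreducible) and [Q(ω):Q] = 2. Both 2 and 3 divide [K:Q], and [K:Q] ≤ 3·2 = 6, so [K:Q] = 6. (Equivalently: Q(∛1060) ⊂ R but ω ∉ R, so [K : Q(∛1060)] = 2.)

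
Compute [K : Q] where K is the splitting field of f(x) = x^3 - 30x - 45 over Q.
[K : Q] = 6

By the rational root test, any rational root of the monic integer polynomial f(x) = x^3 - 30x - 45 must be an integer dividing the constant term -45, i.e. one of ±{1, 3, 5, 9, 15, 45}. Evaluating: f(1) = -74, f(-1) = -16, f(3) = -108, f(-3) = 18, f(5) = -70, f(-5) = -20, f(9) = 414, f(-9) = -504, f(15) = 2880, f(-15) = -2970, f(45) = 89730, f(-45) = -89820; none is 0, so f has no rational root and is therefore irreducible over Q (a cubic with no linear factor over a field is irreducible). For an irreducible cubic, the Galois group is A_3 or S_3 according as the discriminant disc(f) = -4a^3 - 27b^2 = -4·(-30)^3 - 27·(-45)^2 = 53325 is or is not a square in Q. Here disc(f) = 53325 is not a perfect square in Q, so the Galois group of f over Q is not contained in A_3 and must be all of S_3. The splitting field has degree |S_3| = 6 over Q, so [K : Q] = 6.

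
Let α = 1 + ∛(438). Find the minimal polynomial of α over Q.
m_α(x) = x^3 - 3x^2 + 3x - 439

Set β = α - 1 = ∛(438), so β^3 = 438. Then (α - 1)^3 - 438 = 0, i.e. α is a root of g(x) = (x - 1)^3 - 438 = x^3 - 3x^2 + 3x - 439. Since g(x) = h(x - 1) where h(x) = x^3 - 438, and h is irreducible over Q (because 438 is not a perfect cube, so h has no rational root, and a monic cubic with no rational root is irreducible), g is also irreducible (irreducibility is preserved under the substitution x → x - 1). Hence m_α(x) = x^3 - 3x^2 + 3x - 439.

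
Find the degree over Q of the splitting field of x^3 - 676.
[K : Q] = 6

The roots of x^3 - 676 are ∛676, ω∛676, ω^2∛676 where ω = e^(2πi/3) is a primitive cube root of unity, so K = Q(∛676, ω). Now [Q(∛676):Q] = 3 (since 676 is not a perfect cube, x^3 - 676 is irreducible) and [Q(ω):Q] = 2. Both 2 and 3 divide [K:Q], and [K:Q] ≤ 3·2 = 6, so [K:Q] = 6. (Equivalently: Q(∛676) ⊂ R but ω ∉ R, so [K : Q(∛676)] = 2.)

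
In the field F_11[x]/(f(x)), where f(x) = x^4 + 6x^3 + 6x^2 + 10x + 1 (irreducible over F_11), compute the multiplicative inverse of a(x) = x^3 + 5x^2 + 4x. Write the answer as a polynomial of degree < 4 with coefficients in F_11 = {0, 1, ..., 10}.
a(x)^(-1) ≡ 3x^2 + 2x + 1 (mod f(x))

Since f is irreducible over F_11, F_11[x]/(f) is a field and a(x) ≠ 0 has an inverse. Apply the extended Euclidean algorithm to f(x) and a(x) in F_11[x]: f(x) = (x + 1)·a(x) + (8x^2 + 6x + 1);  a(x) = (7x + 5)·(8x^2 + 6x + 1) + (6). The last nonzero remainder is the constant 6 = gcd(f, a) in F_11. Back-substituting through the division chain expresses 6 = s(x)·a(x) + t(x)·f(x) with s(x) ≡ 7x^2 + x + 6 (mod f), so (7x^2 + x + 6)·a(x) ≡ 6 (mod f). Multiplying by 6^(-1) ≡ 2 in F_11 gives a(x)^(-1) ≡ 2·(7x^2 + x + 6) ≡ 3x^2 + 2x + 1 (mod f). Check: (x^3 + 5x^2 + 4x)·(3x^2 + 2x + 1) = 3x^5 + 6x^4 + x^3 + 2x^2 + 4x ≡ 1 (mod x^4 + 6x^3 + 6x^2 + 10x + 1).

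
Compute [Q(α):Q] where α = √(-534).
[Q(α):Q] = 2

[Q(α):Q] equals the degree of the minimal polynomial of α. Here α^2 = -534 and x^2 + 534 is irreducible (d = -534 is squarefree, ≠ 1, hence not a square), so deg(m_α) = 2. Thus [Q(α):Q] = 2.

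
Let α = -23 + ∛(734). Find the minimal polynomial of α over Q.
m_α(x) = x^3 + 69x^2 + 1587x + 11433

Set β = α + 23 = ∛(734), so β^3 = 734. Then (α + 23)^3 - 734 = 0, i.e. α is a root of g(x) = (x + 23)^3 - 734 = x^3 + 69x^2 + 1587x + 11433. Since g(x) = h(x + 23) where h(x) = x^3 - 734, and h is irreducible over Q (because 734 is not a perfect cube, so h has no rational root, and a monic cubic with no rational root is irreducible), g is also irreducible (irreducibility is preserved under the substitution x → x + 23). Hence m_α(x) = x^3 + 69x^2 + 1587x + 11433.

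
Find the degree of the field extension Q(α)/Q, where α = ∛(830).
[Q(α):Q] = 3

The minimal polynomial of α is x^3 - 830, irreducible over Q since 830 is not a perfect cube (so x^3 - 830 has no rational root). Hence [Q(α):Q] = deg(m_α) = 3.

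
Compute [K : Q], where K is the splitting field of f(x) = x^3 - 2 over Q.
[K : Q] = 6

The roots of x^3 - 2 are ∛2, ω∛2, ω^2∛2 where ω = e^(2πi/3) is a primitive cube root of unity, so K = Q(∛2, ω). Now [Q(∛2):Q] = 3 (since 2 is not a perfect cube, x^3 - 2 is irreducible) and [Q(ω):Q] = 2. Both 2 and 3 divide [K:Q], and [K:Q] ≤ 3·2 = 6, so [K:Q] = 6. (Equivalently: Q(∛2) ⊂ R but ω ∉ R, so [K : Q(∛2)] = 2.)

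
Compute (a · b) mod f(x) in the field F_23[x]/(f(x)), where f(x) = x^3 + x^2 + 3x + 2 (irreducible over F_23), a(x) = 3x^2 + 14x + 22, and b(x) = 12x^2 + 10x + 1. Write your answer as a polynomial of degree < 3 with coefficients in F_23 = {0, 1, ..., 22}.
a · b ≡ 22x^2 + 21x + 20 (mod f(x))

Multiply in F_23[x]: a(x)·b(x) = (3x^2 + 14x + 22)·(12x^2 + 10x + 1) = 13x^4 + 14x^3 + 16x^2 + 4x + 22. This has degree ≥ 3, so divide by f(x) over F_23: 13x^4 + 14x^3 + 16x^2 + 4x + 22 = (13x + 1)·(x^3 + x^2 + 3x + 2) + (22x^2 + 21x + 20). Hence a·b ≡ 22x^2 + 21x + 20 (mod f). (F_23[x]/(f) is a field with 23^3 = 12167 elements since f is irreducible of degree 3.)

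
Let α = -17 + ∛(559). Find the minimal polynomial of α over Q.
m_α(x) = x^3 + 51x^2 + 867x + 4354

Set β = α + 17 = ∛(559), so β^3 = 559. Then (α + 17)^3 - 559 = 0, i.e. α is a root of g(x) = (x + 17)^3 - 559 = x^3 + 51x^2 + 867x + 4354. Since g(x) = h(x + 17) where h(x) = x^3 - 559, and h is irreducible over Q (because 559 is not a perfect cube, so h has no rational root, and a monic cubic with no rational root is irreducible), g is also irreducible (irreducibility is preserved under the substitution x → x + 17). Hence m_α(x) = x^3 + 51x^2 + 867x + 4354.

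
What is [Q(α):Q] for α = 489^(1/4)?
[Q(α):Q] = 4

α is a root of x^4 - 489. By Eisenstein's criterion at the prime p = 3 (which divides the constant term 489 but p^2 = 9 does not, since 489 is squarefree), x^4 - 489 is irreducible over Q. Hence [Q(α):Q] = 4.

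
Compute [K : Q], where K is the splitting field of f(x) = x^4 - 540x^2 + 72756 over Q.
[K : Q] = 4

Solving the quadratic in x^2: x^2 = (540 ± √(540^2 - 4·72756))/2 = (540 ± √576)/2 = (540 ± 24)/2, giving x^2 = 282 or x^2 = 258. So f(x) = (x^2 - 282)(x^2 - 258) and the roots of f are ±√282, ±√258. Hence the splitting field is K = Q(√282, √258). Since 282 and 258 are distinct squarefree integers > 1, their product 72756 is not a perfect square, so √258 ∉ Q(√282). By the tower law [K:Q] = [Q(√282,√258):Q(√282)] · [Q(√282):Q] = 2 · 2 = 4.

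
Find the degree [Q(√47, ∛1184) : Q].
[Q(√47, ∛1184) : Q] = 6

Let L = Q(√47, ∛1184). Since Q(√47) ⊂ L and [Q(√47):Q] = 2, the tower law gives 2 | [L:Q]. Likewise Q(∛1184) ⊂ L with [Q(∛1184):Q] = 3 (because 1184 is not a perfect cube), so 3 | [L:Q]. As gcd(2,3) = 1, [L:Q] is divisible by 6. Conversely L is generated over Q by √47 and ∛1184, so [L:Q] ≤ 2·3 = 6. Therefore [Q(√47, ∛1184) : Q] = 6.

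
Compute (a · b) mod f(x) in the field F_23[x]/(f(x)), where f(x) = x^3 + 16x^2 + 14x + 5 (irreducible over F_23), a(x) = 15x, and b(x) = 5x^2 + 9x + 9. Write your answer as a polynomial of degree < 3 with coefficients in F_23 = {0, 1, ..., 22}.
a · b ≡ 16x^2 + 5x + 16 (mod f(x))

Multiply in F_23[x]: a(x)·b(x) = (15x)·(5x^2 + 9x + 9) = 6x^3 + 20x^2 + 20x. This has degree ≥ 3, so divide by f(x) over F_23: 6x^3 + 20x^2 + 20x = (6)·(x^3 + 16x^2 + 14x + 5) + (16x^2 + 5x + 16). Hence a·b ≡ 16x^2 + 5x + 16 (mod f). (F_23[x]/(f) is a field with 23^3 = 12167 elements since f is irreducible of degree 3.)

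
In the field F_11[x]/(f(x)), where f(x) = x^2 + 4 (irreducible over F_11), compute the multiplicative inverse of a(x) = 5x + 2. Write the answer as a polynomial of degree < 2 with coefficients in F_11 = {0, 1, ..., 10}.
a(x)^(-1) ≡ 10x + 7 (mod f(x))

Since f is irreducible over F_11, F_11[x]/(f) is a field and a(x) ≠ 0 has an inverse. Apply the extended Euclidean algorithm to f(x) and a(x) in F_11[x]: f(x) = (9x + 3)·a(x) + (9). The last nonzero remainder is the constant 9 = gcd(f, a) in F_11. Back-substituting through the division chain expresses 9 = s(x)·a(x) + t(x)·f(x) with s(x) ≡ 2x + 8 (mod f), so (2x + 8)·a(x) ≡ 9 (mod f). Multiplying by 9^(-1) ≡ 5 in F_11 gives a(x)^(-1) ≡ 5·(2x + 8) ≡ 10x + 7 (mod f). Check: (5x + 2)·(10x + 7) = 6x^2 + 3 ≡ 1 (mod x^2 + 4).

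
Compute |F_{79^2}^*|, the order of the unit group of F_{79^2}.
|F_{79^2}^*| = 6240

F_{79^2} has 79^2 = 6241 elements; its multiplicative group consists of all nonzero elements, so |F_{79^2}^*| = 6241 - 1 = 6240. (It is cyclic since any finite subgroup of the multiplicative group of a field is cyclic.)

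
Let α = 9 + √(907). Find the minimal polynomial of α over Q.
m_α(x) = x^2 - 18x - 826

From α - 9 = √(907), squaring gives (α - 9)^2 = 907, i.e. α^2 - 18α + 81 = 907, so α^2 - 18α - 826 = 0. The discriminant of x^2 - 18x - 826 is (-18)^2 - 4·(-826) = 324 + 3304 = 3628, and 4·(907) is not a perfect square in Q since 907 is squarefree and ≠ 1. Hence x^2 - 18x - 826 is irreducible over Q and is the minimal polynomial of α.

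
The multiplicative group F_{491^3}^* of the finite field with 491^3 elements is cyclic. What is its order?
|F_{491^3}^*| = 118370770

F_{491^3} has 491^3 = 118370771 elements; its multiplicative group consists of all nonzero elements, so |F_{491^3}^*| = 118370771 - 1 = 118370770. (It is cyclic since any finite subgroup of the multiplicative group of a field is cyclic.)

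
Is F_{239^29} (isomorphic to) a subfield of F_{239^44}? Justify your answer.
No: F_{239^29} is not a subfield of F_{239^44}

F_{p^m} embeds in F_{p^n} iff m | n. Here 29 ∤ 44 (since 44 = 1·29 + 15 with remainder 15 ≠ 0), so F_{239^29} is not a subfield of F_{239^44}. Equivalently: if it were, the tower law would give 29 = [F_{239^29}:F_239] dividing [F_{239^44}:F_239] = 44, contradiction.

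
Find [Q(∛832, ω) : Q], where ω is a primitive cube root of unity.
[Q(∛832, ω) : Q] = 6

[Q(∛832):Q] = 3 (min poly x^3 - 832, irreducible since 832 is not a perfect cube). [Q(ω):Q] = 2 (min poly x^2 + x + 1). Since Q(∛832) ⊂ R and ω ∉ R, we have ω ∉ Q(∛832), so x^2 + x + 1 remains irreducible over Q(∛832) and [Q(∛832, ω) : Q(∛832)] = 2. By the tower law, [Q(∛832, ω) : Q] = 3 · 2 = 6. (In fact Q(∛832, ω) is the splitting field of x^3 - 832 over Q.)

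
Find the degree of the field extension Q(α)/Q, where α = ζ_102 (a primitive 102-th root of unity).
[Q(α):Q] = 32

The minimal polynomial of ζ_102 over Q is the 102-th cyclotomic polynomial Φ_102(x), which is irreducible over Q and has degree φ(102) = 32. Hence [Q(α):Q] = φ(102) = 32.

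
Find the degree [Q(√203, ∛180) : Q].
[Q(√203, ∛180) : Q] = 6

Let L = Q(√203, ∛180). Since Q(√203) ⊂ L and [Q(√203):Q] = 2, the tower law gives 2 | [L:Q]. Likewise Q(∛180) ⊂ L with [Q(∛180):Q] = 3 (because 180 is not a perfect cube), so 3 | [L:Q]. As gcd(2,3) = 1, [L:Q] is divisible by 6. Conversely L is generated over Q by √203 and ∛180, so [L:Q] ≤ 2·3 = 6. Therefore [Q(√203, ∛180) : Q] = 6.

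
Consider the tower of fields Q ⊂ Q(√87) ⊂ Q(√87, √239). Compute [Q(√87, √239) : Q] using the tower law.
[Q(√87, √239) : Q] = 4

[Q(√87):Q] = 2 (min poly x^2 - 87, irreducible since 87 is squarefree > 1). For the top step, suppose √239 ∈ Q(√87), say √239 = c + d√87 with c, d ∈ Q. Squaring: 239 = c^2 + 87d^2 + 2cd√87. Since √87 ∉ Q this forces 2cd = 0. If d = 0 then √239 = c ∈ Q, contradicting 239 squarefree > 1. If c = 0 then 239 = 87d^2, so 87·239 = (87d)^2 is a perfect square in Q — but 87·239 = 20793 is not a perfect square (since 87 and 239 are distinct squarefree integers). Contradiction. Hence √239 ∉ Q(√87), so x^2 - 239 stays irreducible over Q(√87) and [Q(√87, √239) : Q(√87)] = 2. By the tower law, [Q(√87, √239) : Q] = 2 · 2 = 4.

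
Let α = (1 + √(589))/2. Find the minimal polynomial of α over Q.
m_α(x) = x^2 - x - 147

From 2α - 1 = √(589), squaring gives (2α - 1)^2 = 589, i.e. 4α^2 - 4α + 1 = 589, so α^2 - α + (1 - 589)/4 = 0. Since 589 ≡ 1 (mod 4), (1 - 589)/4 = -147 ∈ Z. The polynomial x^2 - x - 147 has discriminant 1 - 4·(-147) = 589, which is not a perfect square in Q (d = 589 is squarefree and ≠ 1), so x^2 - x - 147 is irreducible over Q. It is the minimal polynomial of α.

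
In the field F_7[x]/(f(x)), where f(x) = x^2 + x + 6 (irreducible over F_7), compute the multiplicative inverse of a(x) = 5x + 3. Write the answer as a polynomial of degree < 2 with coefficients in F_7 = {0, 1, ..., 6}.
a(x)^(-1) ≡ 4x + 3 (mod f(x))

Since f is irreducible over F_7, F_7[x]/(f) is a field and a(x) ≠ 0 has an inverse. Apply the extended Euclidean algorithm to f(x) and a(x) in F_7[x]: f(x) = (3x + 4)·a(x) + (1). The last nonzero remainder is the constant 1 = gcd(f, a) in F_7. Back-substituting through the division chain expresses 1 = s(x)·a(x) + t(x)·f(x) with s(x) ≡ 4x + 3 (mod f), so a(x)^(-1) ≡ s(x) = 4x + 3 (mod f). Check: (5x + 3)·(4x + 3) = 6x^2 + 6x + 2 ≡ 1 (mod x^2 + x + 6).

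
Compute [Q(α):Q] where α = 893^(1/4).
[Q(α):Q] = 4

α is a root of x^4 - 893. By Eisenstein's criterion at the prime p = 19 (which divides the constant term 893 but p^2 = 361 does not, since 893 is squarefree), x^4 - 893 is irreducible over Q. Hence [Q(α):Q] = 4.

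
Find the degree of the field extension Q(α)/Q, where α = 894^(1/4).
[Q(α):Q] = 4

α is a root of x^4 - 894. By Eisenstein's criterion at the prime p = 2 (which divides the constant term 894 but p^2 = 4 does not, since 894 is squarefree), x^4 - 894 is irreducible over Q. Hence [Q(α):Q] = 4.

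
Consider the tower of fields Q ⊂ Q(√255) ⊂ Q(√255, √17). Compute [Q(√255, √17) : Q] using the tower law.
[Q(√255, √17) : Q] = 4

[Q(√255):Q] = 2 (min poly x^2 - 255, irreducible since 255 is squarefree > 1). For the top step, suppose √17 ∈ Q(√255), say √17 = c + d√255 with c, d ∈ Q. Squaring: 17 = c^2 + 255d^2 + 2cd√255. Since √255 ∉ Q this forces 2cd = 0. If d = 0 then √17 = c ∈ Q, contradicting 17 squarefree > 1. If c = 0 then 17 = 255d^2, so 255·17 = (255d)^2 is a perfect square in Q — but 255·17 = 4335 is not a perfect square (since 255 and 17 are distinct squarefree integers). Contradiction. Hence √17 ∉ Q(√255), so x^2 - 17 stays irreducible over Q(√255) and [Q(√255, √17) : Q(√255)] = 2. By the tower law, [Q(√255, √17) : Q] = 2 · 2 = 4.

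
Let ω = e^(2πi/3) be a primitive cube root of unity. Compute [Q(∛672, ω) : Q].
[Q(∛672, ω) : Q] = 6

[Q(∛672):Q] = 3 (min poly x^3 - 672, irreducible since 672 is not a perfect cube). [Q(ω):Q] = 2 (min poly x^2 + x + 1). Since Q(∛672) ⊂ R and ω ∉ R, we have ω ∉ Q(∛672), so x^2 + x + 1 remains irreducible over Q(∛672) and [Q(∛672, ω) : Q(∛672)] = 2. By the tower law, [Q(∛672, ω) : Q] = 3 · 2 = 6. (In fact Q(∛672, ω) is the splitting field of x^3 - 672 over Q.)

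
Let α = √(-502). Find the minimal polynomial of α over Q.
m_α(x) = x^2 + 502

α satisfies α^2 + 502 = 0, so x^2 + 502 annihilates α. Since d = -502 is squarefree and ≠ 1, it is not a perfect square in Q, so x^2 + 502 has no rational root and is therefore irreducible over Q (a degree-2 polynomial over a field is irreducible iff it has no root). Hence m_α(x) = x^2 + 502.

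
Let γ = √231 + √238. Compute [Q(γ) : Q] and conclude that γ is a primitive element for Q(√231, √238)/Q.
[Q(γ) : Q] = 4 (equivalently, Q(γ) = Q(√231, √238))

Obviously Q(γ) ⊆ Q(√231, √238), and [Q(√231, √238):Q] = 4 (since 231, 238 are distinct squarefree integers > 1 with 54978 not a perfect square). To show equality we compute the minimal polynomial of γ. From γ = √231 + √238: γ^2 = 231 + 2√(54978) + 238 = 469 + 2√(54978), so γ^2 - 469 = 2√(54978); squaring, (γ^2 - 469)^2 = 4·54978, i.e. γ^4 - 938γ^2 + 219961 - 219912 = 0, i.e. γ^4 - 938γ^2 + 49 = 0. So γ is a root of x^4 - 938x^2 + 49. This polynomial is irreducible over Q: it has no rational root (each ±√231 ± √238 is irrational), and any factorization into two quadratics over Q would force √(54978) ∈ Q (pairing opposite roots) or √231, √238 ∈ Q (other pairings), all impossible. Hence [Q(γ):Q] = 4 = [Q(√231, √238):Q], so Q(γ) = Q(√231, √238).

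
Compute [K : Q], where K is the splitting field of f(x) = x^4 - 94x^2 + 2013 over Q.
[K : Q] = 4

Solving the quadratic in x^2: x^2 = (94 ± √(94^2 - 4·2013))/2 = (94 ± √784)/2 = (94 ± 28)/2, giving x^2 = 61 or x^2 = 33. So f(x) = (x^2 - 61)(x^2 - 33) and the roots of f are ±√61, ±√33. Hence the splitting field is K = Q(√61, √33). Since 61 and 33 are distinct squarefree integers > 1, their product 2013 is not a perfect square, so √33 ∉ Q(√61). By the tower law [K:Q] = [Q(√61,√33):Q(√61)] · [Q(√61):Q] = 2 · 2 = 4.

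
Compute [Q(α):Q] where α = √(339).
[Q(α):Q] = 2

[Q(α):Q] equals the degree of the minimal polynomial of α. Here α^2 = 339 and x^2 - 339 is irreducible (d = 339 is squarefree, ≠ 1, hence not a square), so deg(m_α) = 2. Thus [Q(α):Q] = 2.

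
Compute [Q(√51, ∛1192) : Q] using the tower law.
[Q(√51, ∛1192) : Q] = 6

Let L = Q(√51, ∛1192). Since Q(√51) ⊂ L and [Q(√51):Q] = 2, the tower law gives 2 | [L:Q]. Likewise Q(∛1192) ⊂ L with [Q(∛1192):Q] = 3 (because 1192 is not a perfect cube), so 3 | [L:Q]. As gcd(2,3) = 1, [L:Q] is divisible by 6. Conversely L is generated over Q by √51 and ∛1192, so [L:Q] ≤ 2·3 = 6. Therefore [Q(√51, ∛1192) : Q] = 6.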